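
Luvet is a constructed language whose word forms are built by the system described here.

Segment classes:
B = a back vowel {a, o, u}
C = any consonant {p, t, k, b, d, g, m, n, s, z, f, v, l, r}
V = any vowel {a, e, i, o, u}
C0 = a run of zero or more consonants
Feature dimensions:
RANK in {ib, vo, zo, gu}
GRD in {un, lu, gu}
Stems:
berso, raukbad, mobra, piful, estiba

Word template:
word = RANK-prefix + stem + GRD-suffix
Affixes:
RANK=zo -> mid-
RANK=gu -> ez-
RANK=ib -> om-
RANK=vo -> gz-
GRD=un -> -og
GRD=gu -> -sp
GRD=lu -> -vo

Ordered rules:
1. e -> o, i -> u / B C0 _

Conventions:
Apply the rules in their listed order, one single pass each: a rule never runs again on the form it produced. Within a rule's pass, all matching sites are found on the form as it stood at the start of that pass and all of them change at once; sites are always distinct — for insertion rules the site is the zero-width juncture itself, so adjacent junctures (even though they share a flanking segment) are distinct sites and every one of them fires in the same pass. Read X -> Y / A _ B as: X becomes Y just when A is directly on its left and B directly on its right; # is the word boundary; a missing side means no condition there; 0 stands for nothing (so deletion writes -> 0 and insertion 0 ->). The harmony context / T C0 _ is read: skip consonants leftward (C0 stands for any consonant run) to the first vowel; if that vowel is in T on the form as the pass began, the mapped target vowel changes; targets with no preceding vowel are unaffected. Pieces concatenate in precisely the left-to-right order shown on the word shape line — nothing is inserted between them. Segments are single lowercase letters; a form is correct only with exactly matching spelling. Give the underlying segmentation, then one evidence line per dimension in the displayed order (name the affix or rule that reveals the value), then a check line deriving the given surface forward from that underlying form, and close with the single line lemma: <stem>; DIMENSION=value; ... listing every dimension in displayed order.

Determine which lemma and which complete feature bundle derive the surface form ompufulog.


underlying: om-piful-og
RANK=ib - signalled by the affix om-
GRD=un - signalled by the affix -og
check: ompifulog -> ompufulog
lemma: piful; RANK=ib; GRD=un


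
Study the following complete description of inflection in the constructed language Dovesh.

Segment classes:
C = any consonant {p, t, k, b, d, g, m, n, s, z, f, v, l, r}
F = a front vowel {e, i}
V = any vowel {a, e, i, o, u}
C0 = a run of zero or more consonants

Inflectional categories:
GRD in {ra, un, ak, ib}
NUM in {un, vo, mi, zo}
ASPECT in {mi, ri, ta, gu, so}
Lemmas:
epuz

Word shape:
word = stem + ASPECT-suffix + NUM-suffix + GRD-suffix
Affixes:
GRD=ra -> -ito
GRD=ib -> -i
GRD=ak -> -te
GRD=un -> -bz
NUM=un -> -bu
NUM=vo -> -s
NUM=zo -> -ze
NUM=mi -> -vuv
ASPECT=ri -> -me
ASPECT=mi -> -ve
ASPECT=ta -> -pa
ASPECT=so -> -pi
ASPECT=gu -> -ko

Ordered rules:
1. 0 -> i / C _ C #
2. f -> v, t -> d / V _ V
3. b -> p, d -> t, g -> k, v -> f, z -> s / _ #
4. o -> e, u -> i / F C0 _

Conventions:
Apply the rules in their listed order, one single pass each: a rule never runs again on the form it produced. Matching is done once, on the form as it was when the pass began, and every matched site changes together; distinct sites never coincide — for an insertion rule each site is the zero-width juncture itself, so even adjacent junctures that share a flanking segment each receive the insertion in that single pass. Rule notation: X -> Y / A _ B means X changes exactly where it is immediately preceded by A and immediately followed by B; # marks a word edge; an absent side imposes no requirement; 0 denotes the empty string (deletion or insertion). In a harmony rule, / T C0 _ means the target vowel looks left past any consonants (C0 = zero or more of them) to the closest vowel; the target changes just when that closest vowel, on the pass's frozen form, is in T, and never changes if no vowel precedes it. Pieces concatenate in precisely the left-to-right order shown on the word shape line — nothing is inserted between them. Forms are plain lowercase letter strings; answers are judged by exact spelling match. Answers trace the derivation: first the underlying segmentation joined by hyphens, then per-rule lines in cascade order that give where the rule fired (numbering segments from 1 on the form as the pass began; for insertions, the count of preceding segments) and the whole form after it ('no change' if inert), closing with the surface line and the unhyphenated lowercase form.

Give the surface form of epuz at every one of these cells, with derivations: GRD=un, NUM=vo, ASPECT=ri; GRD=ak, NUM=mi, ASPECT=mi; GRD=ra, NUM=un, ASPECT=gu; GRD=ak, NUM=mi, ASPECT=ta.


cell GRD=un, NUM=vo, ASPECT=ri:
underlying: epuz-me-s-bz
1. 0 -> i / C _ C #: inserts after position(s) 8: epuzmesbiz
2. f -> v, t -> d / V _ V: no change
3. b -> p, d -> t, g -> k, v -> f, z -> s / _ #: fires at position(s) 10: epuzmesbis
4. o -> e, u -> i / F C0 _: fires at position(s) 3: epizmesbis
surface: epizmesbis

cell GRD=ak, NUM=mi, ASPECT=mi:
underlying: epuz-ve-vuv-te
1. 0 -> i / C _ C #: no change
2. f -> v, t -> d / V _ V: no change
3. b -> p, d -> t, g -> k, v -> f, z -> s / _ #: no change
4. o -> e, u -> i / F C0 _: fires at position(s) 3, 8: epizvevivte
surface: epizvevivte

cell GRD=ra, NUM=un, ASPECT=gu:
underlying: epuz-ko-bu-ito
1. 0 -> i / C _ C #: no change
2. f -> v, t -> d / V _ V: fires at position(s) 10: epuzkobuido
3. b -> p, d -> t, g -> k, v -> f, z -> s / _ #: no change
4. o -> e, u -> i / F C0 _: fires at position(s) 3, 11: epizkobuide
surface: epizkobuide

cell GRD=ak, NUM=mi, ASPECT=ta:
underlying: epuz-pa-vuv-te
1. 0 -> i / C _ C #: no change
2. f -> v, t -> d / V _ V: no change
3. b -> p, d -> t, g -> k, v -> f, z -> s / _ #: no change
4. o -> e, u -> i / F C0 _: fires at position(s) 3: epizpavuvte
surface: epizpavuvte


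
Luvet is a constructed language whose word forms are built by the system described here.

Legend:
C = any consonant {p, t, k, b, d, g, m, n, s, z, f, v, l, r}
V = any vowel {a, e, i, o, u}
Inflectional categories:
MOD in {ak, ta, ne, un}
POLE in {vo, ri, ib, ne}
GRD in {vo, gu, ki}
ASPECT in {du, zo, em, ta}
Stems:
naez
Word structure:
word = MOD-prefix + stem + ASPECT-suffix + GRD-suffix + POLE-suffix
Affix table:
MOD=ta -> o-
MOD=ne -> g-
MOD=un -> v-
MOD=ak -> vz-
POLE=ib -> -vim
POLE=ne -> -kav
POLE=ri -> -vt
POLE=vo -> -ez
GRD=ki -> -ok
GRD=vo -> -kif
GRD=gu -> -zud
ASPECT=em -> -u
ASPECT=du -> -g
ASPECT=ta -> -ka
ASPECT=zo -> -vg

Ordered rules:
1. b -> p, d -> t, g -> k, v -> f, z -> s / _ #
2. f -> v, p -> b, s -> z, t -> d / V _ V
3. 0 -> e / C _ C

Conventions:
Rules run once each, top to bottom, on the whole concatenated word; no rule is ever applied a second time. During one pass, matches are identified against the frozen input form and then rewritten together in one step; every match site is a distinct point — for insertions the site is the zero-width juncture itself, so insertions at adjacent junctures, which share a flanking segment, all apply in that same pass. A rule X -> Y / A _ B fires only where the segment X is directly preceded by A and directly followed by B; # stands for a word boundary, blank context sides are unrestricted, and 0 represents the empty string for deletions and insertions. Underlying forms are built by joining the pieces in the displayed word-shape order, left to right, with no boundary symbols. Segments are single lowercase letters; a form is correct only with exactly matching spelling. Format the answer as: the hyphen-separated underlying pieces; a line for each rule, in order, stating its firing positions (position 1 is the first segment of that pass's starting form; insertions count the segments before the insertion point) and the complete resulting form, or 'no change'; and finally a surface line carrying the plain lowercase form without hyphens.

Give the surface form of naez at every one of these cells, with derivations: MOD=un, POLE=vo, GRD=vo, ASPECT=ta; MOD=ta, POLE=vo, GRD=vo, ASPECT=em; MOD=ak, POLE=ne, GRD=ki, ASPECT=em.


cell MOD=un, POLE=vo, GRD=vo, ASPECT=ta:
underlying: v-naez-ka-kif-ez
1. b -> p, d -> t, g -> k, v -> f, z -> s / _ #: fires at position(s) 12: vnaezkakifes
2. f -> v, p -> b, s -> z, t -> d / V _ V: fires at position(s) 10: vnaezkakives
3. 0 -> e / C _ C: inserts after position(s) 1, 5: venaezekakives
surface: venaezekakives

cell MOD=ta, POLE=vo, GRD=vo, ASPECT=em:
underlying: o-naez-u-kif-ez
1. b -> p, d -> t, g -> k, v -> f, z -> s / _ #: fires at position(s) 11: onaezukifes
2. f -> v, p -> b, s -> z, t -> d / V _ V: fires at position(s) 9: onaezukives
3. 0 -> e / C _ C: no change
surface: onaezukives

cell MOD=ak, POLE=ne, GRD=ki, ASPECT=em:
underlying: vz-naez-u-ok-kav
1. b -> p, d -> t, g -> k, v -> f, z -> s / _ #: fires at position(s) 12: vznaezuokkaf
2. f -> v, p -> b, s -> z, t -> d / V _ V: no change
3. 0 -> e / C _ C: inserts after position(s) 1, 2, 9: vezenaezuokekaf
surface: vezenaezuokekaf


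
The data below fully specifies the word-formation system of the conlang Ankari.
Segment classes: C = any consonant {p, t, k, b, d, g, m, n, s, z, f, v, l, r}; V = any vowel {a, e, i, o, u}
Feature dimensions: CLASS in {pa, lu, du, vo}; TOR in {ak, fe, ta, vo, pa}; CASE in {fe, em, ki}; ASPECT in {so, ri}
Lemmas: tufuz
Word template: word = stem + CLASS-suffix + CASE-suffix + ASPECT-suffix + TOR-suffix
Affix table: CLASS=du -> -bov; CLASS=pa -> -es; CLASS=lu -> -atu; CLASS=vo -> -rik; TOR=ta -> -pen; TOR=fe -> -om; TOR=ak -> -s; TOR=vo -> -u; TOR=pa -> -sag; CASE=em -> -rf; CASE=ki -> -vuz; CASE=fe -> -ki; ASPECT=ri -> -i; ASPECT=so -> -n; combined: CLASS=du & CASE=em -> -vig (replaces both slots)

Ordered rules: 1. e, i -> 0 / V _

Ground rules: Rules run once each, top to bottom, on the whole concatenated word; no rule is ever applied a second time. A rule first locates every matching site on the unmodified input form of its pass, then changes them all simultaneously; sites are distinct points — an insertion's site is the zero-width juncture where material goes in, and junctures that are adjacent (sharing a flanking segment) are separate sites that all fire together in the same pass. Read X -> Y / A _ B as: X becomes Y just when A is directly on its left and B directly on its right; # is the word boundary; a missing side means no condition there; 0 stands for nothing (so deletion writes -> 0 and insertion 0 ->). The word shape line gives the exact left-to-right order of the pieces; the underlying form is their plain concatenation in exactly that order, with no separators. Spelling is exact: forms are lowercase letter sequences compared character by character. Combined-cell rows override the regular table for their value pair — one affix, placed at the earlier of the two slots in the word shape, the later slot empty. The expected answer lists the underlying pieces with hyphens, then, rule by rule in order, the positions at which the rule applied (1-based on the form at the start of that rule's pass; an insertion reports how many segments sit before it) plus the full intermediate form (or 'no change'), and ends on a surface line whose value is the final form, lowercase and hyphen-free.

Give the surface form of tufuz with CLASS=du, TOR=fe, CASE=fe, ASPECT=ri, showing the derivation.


underlying: tufuz-bov-ki-i-om
1. e, i -> 0 / V _: fires at position(s) 11: tufuzbovkiom
surface: tufuzbovkiom


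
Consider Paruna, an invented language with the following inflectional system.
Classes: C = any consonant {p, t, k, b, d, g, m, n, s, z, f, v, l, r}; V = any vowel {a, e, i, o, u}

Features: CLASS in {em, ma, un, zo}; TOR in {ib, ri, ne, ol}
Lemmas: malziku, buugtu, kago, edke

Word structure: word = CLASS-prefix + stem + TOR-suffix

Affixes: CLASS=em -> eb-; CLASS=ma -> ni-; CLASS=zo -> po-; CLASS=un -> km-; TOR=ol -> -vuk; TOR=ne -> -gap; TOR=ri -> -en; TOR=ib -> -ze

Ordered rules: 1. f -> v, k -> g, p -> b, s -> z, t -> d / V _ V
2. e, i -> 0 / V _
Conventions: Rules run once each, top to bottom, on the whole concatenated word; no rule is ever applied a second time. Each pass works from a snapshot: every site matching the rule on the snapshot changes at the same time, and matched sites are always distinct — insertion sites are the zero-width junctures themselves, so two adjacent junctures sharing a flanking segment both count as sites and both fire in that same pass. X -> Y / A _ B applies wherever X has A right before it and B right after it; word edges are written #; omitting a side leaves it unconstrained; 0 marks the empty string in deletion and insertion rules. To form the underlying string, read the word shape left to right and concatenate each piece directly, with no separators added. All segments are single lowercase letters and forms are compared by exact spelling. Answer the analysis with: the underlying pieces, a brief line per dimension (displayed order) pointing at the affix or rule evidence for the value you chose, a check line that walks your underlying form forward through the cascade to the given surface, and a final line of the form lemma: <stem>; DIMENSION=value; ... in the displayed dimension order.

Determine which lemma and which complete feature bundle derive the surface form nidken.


underlying: ni-edke-en
CLASS=ma - signalled by the affix ni-
TOR=ri - signalled by the affix -en
check: niedkeen -> niedkeen -> nidken
lemma: edke; CLASS=ma; TOR=ri


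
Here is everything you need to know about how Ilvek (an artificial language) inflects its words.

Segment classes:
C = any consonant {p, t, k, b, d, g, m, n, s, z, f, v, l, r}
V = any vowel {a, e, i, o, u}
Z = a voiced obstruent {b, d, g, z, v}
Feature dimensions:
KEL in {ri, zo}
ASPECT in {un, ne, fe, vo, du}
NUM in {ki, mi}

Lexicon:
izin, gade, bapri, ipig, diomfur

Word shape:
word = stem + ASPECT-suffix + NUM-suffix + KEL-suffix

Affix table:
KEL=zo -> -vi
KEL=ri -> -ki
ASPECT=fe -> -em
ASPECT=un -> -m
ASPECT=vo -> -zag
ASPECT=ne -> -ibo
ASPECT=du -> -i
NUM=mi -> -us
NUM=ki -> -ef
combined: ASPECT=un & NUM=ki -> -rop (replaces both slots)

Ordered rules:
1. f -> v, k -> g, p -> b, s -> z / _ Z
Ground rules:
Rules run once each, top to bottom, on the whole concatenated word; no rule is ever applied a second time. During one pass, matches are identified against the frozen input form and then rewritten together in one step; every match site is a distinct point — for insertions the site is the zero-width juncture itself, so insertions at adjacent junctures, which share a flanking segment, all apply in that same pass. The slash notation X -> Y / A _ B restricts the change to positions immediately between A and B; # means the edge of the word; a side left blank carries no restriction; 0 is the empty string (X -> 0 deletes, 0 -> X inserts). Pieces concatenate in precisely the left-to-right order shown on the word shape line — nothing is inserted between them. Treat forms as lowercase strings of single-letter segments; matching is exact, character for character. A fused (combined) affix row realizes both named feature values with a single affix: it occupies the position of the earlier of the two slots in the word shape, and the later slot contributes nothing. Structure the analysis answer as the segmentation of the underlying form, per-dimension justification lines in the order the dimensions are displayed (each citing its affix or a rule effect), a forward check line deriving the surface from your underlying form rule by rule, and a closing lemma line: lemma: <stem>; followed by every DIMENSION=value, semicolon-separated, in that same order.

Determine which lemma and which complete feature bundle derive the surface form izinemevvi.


underlying: izin-em-ef-vi
KEL=zo - signalled by the affix -vi
ASPECT=fe - signalled by the affix -em
NUM=ki - signalled by the affix -ef
check: izinemefvi -> izinemevvi
lemma: izin; KEL=zo; ASPECT=fe; NUM=ki


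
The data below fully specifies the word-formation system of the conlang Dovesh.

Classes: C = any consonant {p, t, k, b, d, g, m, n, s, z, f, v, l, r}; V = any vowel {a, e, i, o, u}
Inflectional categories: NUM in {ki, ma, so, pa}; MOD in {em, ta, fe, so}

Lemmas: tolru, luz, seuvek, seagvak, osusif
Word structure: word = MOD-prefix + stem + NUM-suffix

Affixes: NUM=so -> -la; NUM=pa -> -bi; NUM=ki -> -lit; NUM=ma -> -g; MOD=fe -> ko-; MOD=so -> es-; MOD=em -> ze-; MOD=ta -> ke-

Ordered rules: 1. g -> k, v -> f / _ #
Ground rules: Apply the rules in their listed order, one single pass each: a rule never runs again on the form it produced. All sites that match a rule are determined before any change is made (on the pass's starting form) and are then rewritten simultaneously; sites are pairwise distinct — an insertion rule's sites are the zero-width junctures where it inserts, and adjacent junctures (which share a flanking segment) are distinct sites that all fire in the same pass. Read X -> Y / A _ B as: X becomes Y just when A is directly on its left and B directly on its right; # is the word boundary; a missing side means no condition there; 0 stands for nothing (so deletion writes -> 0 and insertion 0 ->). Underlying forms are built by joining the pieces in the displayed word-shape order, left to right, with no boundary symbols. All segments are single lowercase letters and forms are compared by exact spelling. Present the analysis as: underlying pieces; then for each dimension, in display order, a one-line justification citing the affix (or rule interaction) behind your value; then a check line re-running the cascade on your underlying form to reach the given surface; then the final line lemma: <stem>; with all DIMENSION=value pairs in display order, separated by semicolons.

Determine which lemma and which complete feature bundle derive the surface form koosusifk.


underlying: ko-osusif-g
NUM=ma - signalled by the affix -g
MOD=fe - signalled by the affix ko-
check: koosusifg -> koosusifk
lemma: osusif; NUM=ma; MOD=fe


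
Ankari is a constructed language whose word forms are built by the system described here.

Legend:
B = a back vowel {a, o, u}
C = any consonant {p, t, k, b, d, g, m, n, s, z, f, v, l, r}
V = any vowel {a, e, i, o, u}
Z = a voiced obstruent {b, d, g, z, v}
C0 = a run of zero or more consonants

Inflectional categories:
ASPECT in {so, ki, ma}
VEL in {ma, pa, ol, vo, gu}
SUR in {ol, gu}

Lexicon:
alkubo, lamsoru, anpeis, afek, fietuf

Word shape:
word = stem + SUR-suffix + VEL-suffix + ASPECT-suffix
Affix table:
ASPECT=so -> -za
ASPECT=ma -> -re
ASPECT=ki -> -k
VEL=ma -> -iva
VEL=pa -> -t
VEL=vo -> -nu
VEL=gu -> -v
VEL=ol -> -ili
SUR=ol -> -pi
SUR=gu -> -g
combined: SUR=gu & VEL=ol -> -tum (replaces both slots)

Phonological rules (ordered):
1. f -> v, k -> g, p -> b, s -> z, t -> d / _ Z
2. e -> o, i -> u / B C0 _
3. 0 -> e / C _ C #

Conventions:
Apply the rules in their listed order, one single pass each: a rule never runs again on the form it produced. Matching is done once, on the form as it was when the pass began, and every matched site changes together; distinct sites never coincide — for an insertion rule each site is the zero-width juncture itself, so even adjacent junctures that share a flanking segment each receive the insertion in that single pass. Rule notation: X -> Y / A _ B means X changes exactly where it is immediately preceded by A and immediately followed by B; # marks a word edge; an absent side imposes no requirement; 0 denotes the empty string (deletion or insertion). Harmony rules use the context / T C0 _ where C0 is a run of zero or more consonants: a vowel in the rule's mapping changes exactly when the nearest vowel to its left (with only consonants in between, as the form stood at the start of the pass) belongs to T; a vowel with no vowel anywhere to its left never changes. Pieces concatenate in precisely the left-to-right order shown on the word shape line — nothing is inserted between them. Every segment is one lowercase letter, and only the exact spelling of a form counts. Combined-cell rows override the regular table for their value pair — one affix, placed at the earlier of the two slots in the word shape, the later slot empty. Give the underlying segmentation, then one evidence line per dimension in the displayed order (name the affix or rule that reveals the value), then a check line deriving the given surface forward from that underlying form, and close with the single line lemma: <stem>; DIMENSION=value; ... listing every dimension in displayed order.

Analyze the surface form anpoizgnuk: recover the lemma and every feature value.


underlying: anpeis-g-nu-k
ASPECT=ki - signalled by the affix -k
VEL=vo - signalled by the affix -nu
SUR=gu - signalled by the affix -g
check: anpeisgnuk -> anpeizgnuk -> anpoizgnuk -> anpoizgnuk
lemma: anpeis; ASPECT=ki; VEL=vo; SUR=gu


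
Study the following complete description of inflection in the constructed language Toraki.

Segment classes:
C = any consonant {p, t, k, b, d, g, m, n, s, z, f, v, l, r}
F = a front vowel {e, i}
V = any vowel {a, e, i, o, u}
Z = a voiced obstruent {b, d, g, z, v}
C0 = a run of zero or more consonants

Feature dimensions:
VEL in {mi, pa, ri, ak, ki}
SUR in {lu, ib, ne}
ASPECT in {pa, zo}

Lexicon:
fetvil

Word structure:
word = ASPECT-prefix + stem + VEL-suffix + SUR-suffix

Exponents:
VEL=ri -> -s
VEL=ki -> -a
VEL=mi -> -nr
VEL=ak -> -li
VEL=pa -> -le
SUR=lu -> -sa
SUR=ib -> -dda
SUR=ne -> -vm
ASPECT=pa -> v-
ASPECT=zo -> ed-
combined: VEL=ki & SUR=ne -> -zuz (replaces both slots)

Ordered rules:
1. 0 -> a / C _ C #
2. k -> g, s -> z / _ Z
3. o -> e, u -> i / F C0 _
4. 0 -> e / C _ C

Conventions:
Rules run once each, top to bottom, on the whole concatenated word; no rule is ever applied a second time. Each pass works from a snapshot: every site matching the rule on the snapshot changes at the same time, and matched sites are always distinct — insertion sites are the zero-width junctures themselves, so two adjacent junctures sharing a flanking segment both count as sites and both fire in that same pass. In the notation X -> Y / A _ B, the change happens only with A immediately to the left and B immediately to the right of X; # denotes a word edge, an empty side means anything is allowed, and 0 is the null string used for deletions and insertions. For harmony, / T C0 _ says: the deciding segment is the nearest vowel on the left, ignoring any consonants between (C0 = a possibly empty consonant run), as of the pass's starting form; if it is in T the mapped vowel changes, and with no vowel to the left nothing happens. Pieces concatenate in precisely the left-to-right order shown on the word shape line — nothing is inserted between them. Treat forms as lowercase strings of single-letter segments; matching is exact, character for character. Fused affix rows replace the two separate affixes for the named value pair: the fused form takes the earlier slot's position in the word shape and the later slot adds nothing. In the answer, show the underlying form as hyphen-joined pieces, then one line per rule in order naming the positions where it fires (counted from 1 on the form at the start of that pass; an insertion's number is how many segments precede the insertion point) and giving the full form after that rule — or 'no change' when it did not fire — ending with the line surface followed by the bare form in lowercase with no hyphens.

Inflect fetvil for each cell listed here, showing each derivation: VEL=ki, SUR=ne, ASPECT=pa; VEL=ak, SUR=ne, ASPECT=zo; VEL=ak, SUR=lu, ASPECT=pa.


cell VEL=ki, SUR=ne, ASPECT=pa:
underlying: v-fetvil-zuz
1. 0 -> a / C _ C #: no change
2. k -> g, s -> z / _ Z: no change
3. o -> e, u -> i / F C0 _: fires at position(s) 9: vfetvilziz
4. 0 -> e / C _ C: inserts after position(s) 1, 4, 7: vefetevileziz
surface: vefetevileziz

cell VEL=ak, SUR=ne, ASPECT=zo:
underlying: ed-fetvil-li-vm
1. 0 -> a / C _ C #: inserts after position(s) 11: edfetvillivam
2. k -> g, s -> z / _ Z: no change
3. o -> e, u -> i / F C0 _: no change
4. 0 -> e / C _ C: inserts after position(s) 2, 5, 8: edefetevilelivam
surface: edefetevilelivam

cell VEL=ak, SUR=lu, ASPECT=pa:
underlying: v-fetvil-li-sa
1. 0 -> a / C _ C #: no change
2. k -> g, s -> z / _ Z: no change
3. o -> e, u -> i / F C0 _: no change
4. 0 -> e / C _ C: inserts after position(s) 1, 4, 7: vefetevilelisa
surface: vefetevilelisa


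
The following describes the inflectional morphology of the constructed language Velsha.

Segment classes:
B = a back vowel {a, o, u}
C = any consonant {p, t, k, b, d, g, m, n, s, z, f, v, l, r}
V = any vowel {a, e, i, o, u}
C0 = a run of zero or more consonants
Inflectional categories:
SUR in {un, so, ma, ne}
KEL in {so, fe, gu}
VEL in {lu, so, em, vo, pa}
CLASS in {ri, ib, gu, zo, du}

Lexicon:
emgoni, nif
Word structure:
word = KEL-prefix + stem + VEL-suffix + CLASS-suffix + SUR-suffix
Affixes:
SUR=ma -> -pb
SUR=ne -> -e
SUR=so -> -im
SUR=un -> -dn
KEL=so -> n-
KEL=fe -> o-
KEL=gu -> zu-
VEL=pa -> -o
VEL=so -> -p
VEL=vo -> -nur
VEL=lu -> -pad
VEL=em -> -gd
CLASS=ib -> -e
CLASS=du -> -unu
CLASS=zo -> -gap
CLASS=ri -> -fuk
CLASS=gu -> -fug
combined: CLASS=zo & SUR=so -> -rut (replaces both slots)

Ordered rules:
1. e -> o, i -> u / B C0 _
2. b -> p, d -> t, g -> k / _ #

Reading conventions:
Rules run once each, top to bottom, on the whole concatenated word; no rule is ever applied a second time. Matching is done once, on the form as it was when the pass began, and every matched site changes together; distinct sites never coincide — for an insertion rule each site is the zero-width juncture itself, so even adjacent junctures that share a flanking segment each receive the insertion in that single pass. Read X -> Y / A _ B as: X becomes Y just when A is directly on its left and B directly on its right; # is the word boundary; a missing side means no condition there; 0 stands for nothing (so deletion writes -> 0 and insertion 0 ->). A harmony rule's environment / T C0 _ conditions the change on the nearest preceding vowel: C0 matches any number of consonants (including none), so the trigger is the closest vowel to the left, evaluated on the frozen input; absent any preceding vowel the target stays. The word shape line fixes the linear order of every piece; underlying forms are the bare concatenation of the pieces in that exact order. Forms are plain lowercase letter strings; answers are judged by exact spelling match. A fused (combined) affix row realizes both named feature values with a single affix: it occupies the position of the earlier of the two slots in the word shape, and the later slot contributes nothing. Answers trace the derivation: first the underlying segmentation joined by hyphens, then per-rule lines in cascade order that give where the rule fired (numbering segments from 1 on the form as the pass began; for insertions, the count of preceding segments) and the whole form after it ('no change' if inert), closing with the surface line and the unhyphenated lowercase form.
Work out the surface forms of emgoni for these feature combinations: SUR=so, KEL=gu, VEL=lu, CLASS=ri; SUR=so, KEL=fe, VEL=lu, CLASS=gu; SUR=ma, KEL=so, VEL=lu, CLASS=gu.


cell SUR=so, KEL=gu, VEL=lu, CLASS=ri:
underlying: zu-emgoni-pad-fuk-im
1. e -> o, i -> u / B C0 _: fires at position(s) 3, 8, 15: zuomgonupadfukum
2. b -> p, d -> t, g -> k / _ #: no change
surface: zuomgonupadfukum

cell SUR=so, KEL=fe, VEL=lu, CLASS=gu:
underlying: o-emgoni-pad-fug-im
1. e -> o, i -> u / B C0 _: fires at position(s) 2, 7, 14: oomgonupadfugum
2. b -> p, d -> t, g -> k / _ #: no change
surface: oomgonupadfugum

cell SUR=ma, KEL=so, VEL=lu, CLASS=gu:
underlying: n-emgoni-pad-fug-pb
1. e -> o, i -> u / B C0 _: fires at position(s) 7: nemgonupadfugpb
2. b -> p, d -> t, g -> k / _ #: fires at position(s) 15: nemgonupadfugpp
surface: nemgonupadfugpp


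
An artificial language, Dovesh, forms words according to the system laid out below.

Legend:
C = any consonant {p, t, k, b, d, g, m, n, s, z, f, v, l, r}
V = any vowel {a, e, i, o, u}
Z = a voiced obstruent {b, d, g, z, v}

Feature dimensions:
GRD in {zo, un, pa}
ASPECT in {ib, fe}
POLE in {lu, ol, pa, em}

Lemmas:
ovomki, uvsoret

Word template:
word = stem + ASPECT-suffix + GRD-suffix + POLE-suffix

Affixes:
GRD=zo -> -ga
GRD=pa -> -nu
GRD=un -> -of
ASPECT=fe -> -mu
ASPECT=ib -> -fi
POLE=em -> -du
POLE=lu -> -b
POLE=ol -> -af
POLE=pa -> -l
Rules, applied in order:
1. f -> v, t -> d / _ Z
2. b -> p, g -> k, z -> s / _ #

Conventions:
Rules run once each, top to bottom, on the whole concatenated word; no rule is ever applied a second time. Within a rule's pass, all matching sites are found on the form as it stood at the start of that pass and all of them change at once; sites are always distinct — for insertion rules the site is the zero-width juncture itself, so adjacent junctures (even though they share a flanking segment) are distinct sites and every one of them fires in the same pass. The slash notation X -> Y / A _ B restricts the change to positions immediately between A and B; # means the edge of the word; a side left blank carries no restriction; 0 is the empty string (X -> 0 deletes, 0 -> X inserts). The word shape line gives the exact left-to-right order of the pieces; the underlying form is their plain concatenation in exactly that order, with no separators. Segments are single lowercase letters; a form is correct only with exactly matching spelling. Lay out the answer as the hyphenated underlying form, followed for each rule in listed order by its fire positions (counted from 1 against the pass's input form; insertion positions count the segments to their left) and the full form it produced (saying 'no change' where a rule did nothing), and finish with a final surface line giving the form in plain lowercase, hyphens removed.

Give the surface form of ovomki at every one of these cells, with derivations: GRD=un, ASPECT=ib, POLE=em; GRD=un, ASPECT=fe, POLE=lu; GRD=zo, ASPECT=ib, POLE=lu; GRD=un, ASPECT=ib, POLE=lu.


cell GRD=un, ASPECT=ib, POLE=em:
underlying: ovomki-fi-of-du
1. f -> v, t -> d / _ Z: fires at position(s) 10: ovomkifiovdu
2. b -> p, g -> k, z -> s / _ #: no change
surface: ovomkifiovdu

cell GRD=un, ASPECT=fe, POLE=lu:
underlying: ovomki-mu-of-b
1. f -> v, t -> d / _ Z: fires at position(s) 10: ovomkimuovb
2. b -> p, g -> k, z -> s / _ #: fires at position(s) 11: ovomkimuovp
surface: ovomkimuovp

cell GRD=zo, ASPECT=ib, POLE=lu:
underlying: ovomki-fi-ga-b
1. f -> v, t -> d / _ Z: no change
2. b -> p, g -> k, z -> s / _ #: fires at position(s) 11: ovomkifigap
surface: ovomkifigap

cell GRD=un, ASPECT=ib, POLE=lu:
underlying: ovomki-fi-of-b
1. f -> v, t -> d / _ Z: fires at position(s) 10: ovomkifiovb
2. b -> p, g -> k, z -> s / _ #: fires at position(s) 11: ovomkifiovp
surface: ovomkifiovp


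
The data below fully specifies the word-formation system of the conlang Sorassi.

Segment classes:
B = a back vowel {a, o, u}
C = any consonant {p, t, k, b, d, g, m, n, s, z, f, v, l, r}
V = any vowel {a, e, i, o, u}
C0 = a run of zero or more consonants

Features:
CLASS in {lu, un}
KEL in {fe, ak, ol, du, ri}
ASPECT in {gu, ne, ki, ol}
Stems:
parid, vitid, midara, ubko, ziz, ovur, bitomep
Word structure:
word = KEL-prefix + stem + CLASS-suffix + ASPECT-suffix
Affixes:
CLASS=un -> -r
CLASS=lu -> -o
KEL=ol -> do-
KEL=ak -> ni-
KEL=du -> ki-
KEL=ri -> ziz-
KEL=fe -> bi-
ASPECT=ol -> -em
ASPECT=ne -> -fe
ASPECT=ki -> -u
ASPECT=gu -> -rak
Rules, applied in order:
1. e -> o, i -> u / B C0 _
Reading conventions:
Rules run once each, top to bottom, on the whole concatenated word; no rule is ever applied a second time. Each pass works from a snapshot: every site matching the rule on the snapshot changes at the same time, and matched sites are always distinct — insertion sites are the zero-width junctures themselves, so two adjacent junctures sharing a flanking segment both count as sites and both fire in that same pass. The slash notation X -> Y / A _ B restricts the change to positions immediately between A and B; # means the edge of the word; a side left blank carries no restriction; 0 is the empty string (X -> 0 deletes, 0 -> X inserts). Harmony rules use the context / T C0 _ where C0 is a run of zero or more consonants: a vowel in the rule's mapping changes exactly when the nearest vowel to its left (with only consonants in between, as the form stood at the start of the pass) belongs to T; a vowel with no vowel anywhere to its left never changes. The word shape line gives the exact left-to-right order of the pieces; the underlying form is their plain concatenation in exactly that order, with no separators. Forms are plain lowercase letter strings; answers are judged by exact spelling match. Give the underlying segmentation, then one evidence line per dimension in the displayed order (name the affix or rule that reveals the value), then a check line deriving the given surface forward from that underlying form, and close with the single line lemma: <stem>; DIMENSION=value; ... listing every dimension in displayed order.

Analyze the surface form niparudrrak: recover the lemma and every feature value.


underlying: ni-parid-r-rak
CLASS=un - signalled by the affix -r
KEL=ak - signalled by the affix ni-
ASPECT=gu - signalled by the affix -rak
check: niparidrrak -> niparudrrak
lemma: parid; CLASS=un; KEL=ak; ASPECT=gu


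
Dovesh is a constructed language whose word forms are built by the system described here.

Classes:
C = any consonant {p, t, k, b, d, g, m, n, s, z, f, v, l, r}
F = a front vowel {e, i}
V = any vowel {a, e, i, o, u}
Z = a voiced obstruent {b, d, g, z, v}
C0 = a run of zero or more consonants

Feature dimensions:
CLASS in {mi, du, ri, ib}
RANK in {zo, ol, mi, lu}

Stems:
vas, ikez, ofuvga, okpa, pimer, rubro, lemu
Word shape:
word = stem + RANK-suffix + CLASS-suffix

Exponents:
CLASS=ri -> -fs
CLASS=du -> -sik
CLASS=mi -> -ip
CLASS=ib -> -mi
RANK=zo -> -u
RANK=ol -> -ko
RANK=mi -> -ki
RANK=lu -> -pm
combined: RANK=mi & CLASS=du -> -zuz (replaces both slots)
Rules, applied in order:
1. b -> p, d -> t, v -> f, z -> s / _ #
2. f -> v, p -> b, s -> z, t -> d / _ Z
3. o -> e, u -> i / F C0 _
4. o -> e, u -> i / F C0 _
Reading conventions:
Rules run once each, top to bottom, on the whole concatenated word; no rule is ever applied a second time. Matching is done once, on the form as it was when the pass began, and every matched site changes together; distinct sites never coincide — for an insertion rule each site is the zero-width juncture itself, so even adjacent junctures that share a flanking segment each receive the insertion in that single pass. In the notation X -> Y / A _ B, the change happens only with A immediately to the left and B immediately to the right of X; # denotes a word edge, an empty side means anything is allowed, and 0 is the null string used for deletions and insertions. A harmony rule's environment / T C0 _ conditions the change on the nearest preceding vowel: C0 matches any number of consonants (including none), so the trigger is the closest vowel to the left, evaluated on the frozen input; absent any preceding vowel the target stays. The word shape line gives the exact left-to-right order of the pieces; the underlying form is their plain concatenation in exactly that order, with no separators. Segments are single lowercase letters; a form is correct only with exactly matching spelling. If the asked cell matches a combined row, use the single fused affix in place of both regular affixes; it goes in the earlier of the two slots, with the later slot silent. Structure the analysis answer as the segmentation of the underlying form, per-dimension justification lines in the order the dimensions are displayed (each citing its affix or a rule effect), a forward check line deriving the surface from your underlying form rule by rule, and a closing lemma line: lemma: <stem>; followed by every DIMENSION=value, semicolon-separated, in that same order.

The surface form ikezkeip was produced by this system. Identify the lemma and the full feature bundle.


underlying: ikez-ko-ip
CLASS=mi - signalled by the affix -ip
RANK=ol - signalled by the affix -ko
check: ikezkoip -> ikezkoip -> ikezkoip -> ikezkeip -> ikezkeip
lemma: ikez; CLASS=mi; RANK=ol


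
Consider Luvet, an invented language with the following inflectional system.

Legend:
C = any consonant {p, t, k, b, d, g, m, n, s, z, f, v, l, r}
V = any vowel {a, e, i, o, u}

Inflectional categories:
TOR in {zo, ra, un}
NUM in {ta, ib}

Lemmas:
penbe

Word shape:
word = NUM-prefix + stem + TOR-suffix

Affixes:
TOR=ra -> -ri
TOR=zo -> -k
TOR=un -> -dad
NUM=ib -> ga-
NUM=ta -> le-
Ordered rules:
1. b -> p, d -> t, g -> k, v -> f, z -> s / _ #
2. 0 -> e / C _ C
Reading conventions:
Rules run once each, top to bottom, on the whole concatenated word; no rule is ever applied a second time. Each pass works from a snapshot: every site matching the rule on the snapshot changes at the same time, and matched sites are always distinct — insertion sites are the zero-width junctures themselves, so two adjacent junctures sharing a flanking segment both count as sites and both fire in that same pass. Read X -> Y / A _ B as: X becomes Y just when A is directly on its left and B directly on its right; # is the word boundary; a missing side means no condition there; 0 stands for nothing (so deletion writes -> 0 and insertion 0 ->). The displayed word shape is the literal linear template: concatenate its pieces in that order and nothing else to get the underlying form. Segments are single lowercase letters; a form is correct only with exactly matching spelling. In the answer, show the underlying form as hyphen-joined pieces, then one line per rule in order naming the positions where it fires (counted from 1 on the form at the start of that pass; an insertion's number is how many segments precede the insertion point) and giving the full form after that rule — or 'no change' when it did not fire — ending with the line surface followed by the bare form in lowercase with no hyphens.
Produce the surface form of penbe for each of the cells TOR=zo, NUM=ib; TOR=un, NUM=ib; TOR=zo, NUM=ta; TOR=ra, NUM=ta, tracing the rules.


cell TOR=zo, NUM=ib:
underlying: ga-penbe-k
1. b -> p, d -> t, g -> k, v -> f, z -> s / _ #: no change
2. 0 -> e / C _ C: inserts after position(s) 5: gapenebek
surface: gapenebek

cell TOR=un, NUM=ib:
underlying: ga-penbe-dad
1. b -> p, d -> t, g -> k, v -> f, z -> s / _ #: fires at position(s) 10: gapenbedat
2. 0 -> e / C _ C: inserts after position(s) 5: gapenebedat
surface: gapenebedat

cell TOR=zo, NUM=ta:
underlying: le-penbe-k
1. b -> p, d -> t, g -> k, v -> f, z -> s / _ #: no change
2. 0 -> e / C _ C: inserts after position(s) 5: lepenebek
surface: lepenebek

cell TOR=ra, NUM=ta:
underlying: le-penbe-ri
1. b -> p, d -> t, g -> k, v -> f, z -> s / _ #: no change
2. 0 -> e / C _ C: inserts after position(s) 5: lepeneberi
surface: lepeneberi


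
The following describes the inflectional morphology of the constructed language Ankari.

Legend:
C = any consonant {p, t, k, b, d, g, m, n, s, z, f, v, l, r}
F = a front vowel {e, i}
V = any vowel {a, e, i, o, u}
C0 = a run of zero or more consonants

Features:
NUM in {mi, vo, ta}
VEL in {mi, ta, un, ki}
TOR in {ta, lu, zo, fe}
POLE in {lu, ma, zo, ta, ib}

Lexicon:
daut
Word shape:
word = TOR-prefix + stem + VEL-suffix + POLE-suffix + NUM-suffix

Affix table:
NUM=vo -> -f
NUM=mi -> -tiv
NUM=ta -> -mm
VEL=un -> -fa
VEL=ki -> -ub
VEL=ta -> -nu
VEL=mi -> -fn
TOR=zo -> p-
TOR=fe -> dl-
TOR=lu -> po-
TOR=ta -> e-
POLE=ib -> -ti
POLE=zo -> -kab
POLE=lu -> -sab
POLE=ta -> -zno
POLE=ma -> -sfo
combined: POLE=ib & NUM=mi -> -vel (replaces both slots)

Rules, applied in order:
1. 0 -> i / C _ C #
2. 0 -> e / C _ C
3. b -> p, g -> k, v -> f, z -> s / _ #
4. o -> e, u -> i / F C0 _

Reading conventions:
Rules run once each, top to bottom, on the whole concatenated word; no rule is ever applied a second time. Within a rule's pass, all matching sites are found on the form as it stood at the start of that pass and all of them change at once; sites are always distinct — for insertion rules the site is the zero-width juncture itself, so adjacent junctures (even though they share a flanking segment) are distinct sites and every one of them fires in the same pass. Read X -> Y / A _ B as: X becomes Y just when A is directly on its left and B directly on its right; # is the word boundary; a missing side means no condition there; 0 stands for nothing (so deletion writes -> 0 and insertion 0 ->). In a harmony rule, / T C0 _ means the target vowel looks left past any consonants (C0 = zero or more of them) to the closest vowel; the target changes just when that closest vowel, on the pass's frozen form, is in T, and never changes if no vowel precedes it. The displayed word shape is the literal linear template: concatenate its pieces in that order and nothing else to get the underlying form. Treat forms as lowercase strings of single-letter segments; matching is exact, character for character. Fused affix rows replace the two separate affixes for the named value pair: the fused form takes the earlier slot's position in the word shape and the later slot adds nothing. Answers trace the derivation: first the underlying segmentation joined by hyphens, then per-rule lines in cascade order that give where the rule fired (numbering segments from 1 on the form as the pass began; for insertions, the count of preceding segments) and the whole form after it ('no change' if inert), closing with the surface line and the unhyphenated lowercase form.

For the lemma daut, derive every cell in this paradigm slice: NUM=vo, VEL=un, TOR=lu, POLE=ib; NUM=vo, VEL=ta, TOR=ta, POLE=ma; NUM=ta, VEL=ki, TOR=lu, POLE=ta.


cell NUM=vo, VEL=un, TOR=lu, POLE=ib:
underlying: po-daut-fa-ti-f
1. 0 -> i / C _ C #: no change
2. 0 -> e / C _ C: inserts after position(s) 6: podautefatif
3. b -> p, g -> k, v -> f, z -> s / _ #: no change
4. o -> e, u -> i / F C0 _: no change
surface: podautefatif

cell NUM=vo, VEL=ta, TOR=ta, POLE=ma:
underlying: e-daut-nu-sfo-f
1. 0 -> i / C _ C #: no change
2. 0 -> e / C _ C: inserts after position(s) 5, 8: edautenusefof
3. b -> p, g -> k, v -> f, z -> s / _ #: no change
4. o -> e, u -> i / F C0 _: fires at position(s) 8, 12: edautenisefef
surface: edautenisefef

cell NUM=ta, VEL=ki, TOR=lu, POLE=ta:
underlying: po-daut-ub-zno-mm
1. 0 -> i / C _ C #: inserts after position(s) 12: podautubznomim
2. 0 -> e / C _ C: inserts after position(s) 8, 9: podautubezenomim
3. b -> p, g -> k, v -> f, z -> s / _ #: no change
4. o -> e, u -> i / F C0 _: fires at position(s) 13: podautubezenemim
surface: podautubezenemim
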